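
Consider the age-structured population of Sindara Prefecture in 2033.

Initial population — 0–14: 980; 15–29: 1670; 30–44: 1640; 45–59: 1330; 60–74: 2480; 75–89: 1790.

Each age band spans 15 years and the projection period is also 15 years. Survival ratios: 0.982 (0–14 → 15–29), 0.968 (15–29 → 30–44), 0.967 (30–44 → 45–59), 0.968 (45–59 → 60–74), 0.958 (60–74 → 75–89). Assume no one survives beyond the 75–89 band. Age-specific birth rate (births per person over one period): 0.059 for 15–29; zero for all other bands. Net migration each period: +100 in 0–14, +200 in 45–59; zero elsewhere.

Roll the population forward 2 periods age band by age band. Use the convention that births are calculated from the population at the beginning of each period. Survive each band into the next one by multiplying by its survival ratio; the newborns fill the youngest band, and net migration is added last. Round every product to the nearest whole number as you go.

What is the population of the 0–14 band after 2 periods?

157

(Bands numbered youngest = 1 to oldest = 6.)
Period 1.
Births: 1670 * 0.059 = 99
Band 2: 980 * 0.982 = 962
Band 3: 1670 * 0.968 = 1617
Band 4: 1640 * 0.967 = 1586
Band 5: 1330 * 0.968 = 1287
Band 6: 2480 * 0.958 = 2376
Net migration: Band 1 + 100 → 199; Band 4 + 200 → 1786
Giving 199 / 962 / 1617 / 1786 / 1287 / 2376.
Period 2.
Births: 962 * 0.059 = 57
Band 2: 199 * 0.982 = 195
Band 3: 962 * 0.968 = 931
Band 4: 1617 * 0.967 = 1564
Band 5: 1786 * 0.968 = 1729
Band 6: 1287 * 0.958 = 1233
Net migration: Band 1 + 100 → 157; Band 4 + 200 → 1764
Giving 157 / 195 / 931 / 1764 / 1729 / 1233.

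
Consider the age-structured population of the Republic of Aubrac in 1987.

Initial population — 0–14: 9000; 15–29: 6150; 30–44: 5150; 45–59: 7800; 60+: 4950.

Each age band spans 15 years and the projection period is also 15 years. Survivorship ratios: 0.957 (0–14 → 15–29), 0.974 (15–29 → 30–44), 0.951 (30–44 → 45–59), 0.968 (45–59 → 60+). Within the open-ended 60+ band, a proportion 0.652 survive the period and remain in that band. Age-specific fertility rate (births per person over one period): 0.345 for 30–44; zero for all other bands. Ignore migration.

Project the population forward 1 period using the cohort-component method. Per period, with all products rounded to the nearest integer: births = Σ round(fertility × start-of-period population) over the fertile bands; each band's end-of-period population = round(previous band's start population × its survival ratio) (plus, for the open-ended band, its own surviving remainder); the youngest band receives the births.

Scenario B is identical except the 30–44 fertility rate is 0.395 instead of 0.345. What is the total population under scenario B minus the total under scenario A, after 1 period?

Call the bands 1 to 5, youngest first.
Period 1:
Births: 5150 * 0.345 = 1777
Band 2: 9000 * 0.957 = 8613
Band 3: 6150 * 0.974 = 5990
Band 4: 5150 * 0.951 = 4898
Band 5: 7800 * 0.968 + 4950 * 0.652 = 7550 + 3227 = 10777
Population now: 0–14=1777, 15–29=8613, 30–44=5990, 45–59=4898, 60+=10777
Scenario A total after 1 period: 32055
Scenario B projection —
Period 1:
Births: 5150 * 0.395 = 2034
Band 2: 9000 * 0.957 = 8613
Band 3: 6150 * 0.974 = 5990
Band 4: 5150 * 0.951 = 4898
Band 5: 7800 * 0.968 + 4950 * 0.652 = 7550 + 3227 = 10777
Population now: 0–14=2034, 15–29=8613, 30–44=5990, 45–59=4898, 60+=10777
Scenario B total after 1 period: 32312
Difference B − A = 32312 − 32055 = 257

257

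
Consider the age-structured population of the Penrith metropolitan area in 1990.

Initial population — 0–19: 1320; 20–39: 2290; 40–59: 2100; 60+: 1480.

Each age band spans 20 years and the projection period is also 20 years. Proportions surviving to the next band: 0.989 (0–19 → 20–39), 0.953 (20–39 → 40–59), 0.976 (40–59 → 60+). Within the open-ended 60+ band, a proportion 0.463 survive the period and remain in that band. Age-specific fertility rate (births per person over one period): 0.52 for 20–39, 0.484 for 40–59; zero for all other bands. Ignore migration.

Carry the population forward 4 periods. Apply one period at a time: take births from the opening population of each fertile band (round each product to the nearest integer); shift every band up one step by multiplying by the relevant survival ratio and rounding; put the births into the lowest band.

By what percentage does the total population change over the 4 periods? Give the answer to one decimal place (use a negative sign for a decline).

19.2

(Bands numbered youngest = 1 to oldest = 4.)
Period 1.
Births: 2290 × 0.52 = 1191, 2100 × 0.484 = 1016 → 2207
Band 2: 1320 × 0.989 = 1305
Band 3: 2290 × 0.953 = 2182
Band 4: 2100 × 0.976 + 1480 × 0.463 = 2050 + 685 = 2735
Population now: 0–19=2207, 20–39=1305, 40–59=2182, 60+=2735
Period 2.
Births: 1305 × 0.52 = 679, 2182 × 0.484 = 1056 → 1735
Band 2: 2207 × 0.989 = 2183
Band 3: 1305 × 0.953 = 1244
Band 4: 2182 × 0.976 + 2735 × 0.463 = 2130 + 1266 = 3396
Population now: 0–19=1735, 20–39=2183, 40–59=1244, 60+=3396
Period 3.
Births: 2183 × 0.52 = 1135, 1244 × 0.484 = 602 → 1737
Band 2: 1735 × 0.989 = 1716
Band 3: 2183 × 0.953 = 2080
Band 4: 1244 × 0.976 + 3396 × 0.463 = 1214 + 1572 = 2786
Population now: 0–19=1737, 20–39=1716, 40–59=2080, 60+=2786
Period 4.
Births: 1716 × 0.52 = 892, 2080 × 0.484 = 1007 → 1899
Band 2: 1737 × 0.989 = 1718
Band 3: 1716 × 0.953 = 1635
Band 4: 2080 × 0.976 + 2786 × 0.463 = 2030 + 1290 = 3320
Population now: 0–19=1899, 20–39=1718, 40–59=1635, 60+=3320
Total: 7190 → 8572; change = 1382; percentage change = 19.2%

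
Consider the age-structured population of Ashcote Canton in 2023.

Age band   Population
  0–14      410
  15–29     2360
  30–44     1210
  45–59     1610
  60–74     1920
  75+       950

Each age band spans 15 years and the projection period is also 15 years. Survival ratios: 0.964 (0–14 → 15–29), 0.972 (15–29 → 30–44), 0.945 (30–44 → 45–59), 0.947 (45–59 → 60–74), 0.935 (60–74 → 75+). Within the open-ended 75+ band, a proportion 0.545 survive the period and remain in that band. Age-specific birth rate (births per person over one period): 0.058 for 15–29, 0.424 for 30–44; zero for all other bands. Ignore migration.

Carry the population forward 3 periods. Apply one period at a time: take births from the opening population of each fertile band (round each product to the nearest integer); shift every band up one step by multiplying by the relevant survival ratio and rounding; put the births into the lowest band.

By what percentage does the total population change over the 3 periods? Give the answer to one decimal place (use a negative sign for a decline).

-21.3

[period 1]
Births: 2360 × 0.058 = 137 ; 1210 × 0.424 = 513 → 650
15–29: 410 × 0.964 = 395
30–44: 2360 × 0.972 = 2294
45–59: 1210 × 0.945 = 1143
60–74: 1610 × 0.947 = 1525
75+: 1920 × 0.935 + 950 × 0.545 = 1795 + 518 = 2313
→ [650, 395, 2294, 1143, 1525, 2313]
[period 2]
Births: 395 × 0.058 = 23 ; 2294 × 0.424 = 973 → 996
15–29: 650 × 0.964 = 627
30–44: 395 × 0.972 = 384
45–59: 2294 × 0.945 = 2168
60–74: 1143 × 0.947 = 1082
75+: 1525 × 0.935 + 2313 × 0.545 = 1426 + 1261 = 2687
→ [996, 627, 384, 2168, 1082, 2687]
[period 3]
Births: 627 × 0.058 = 36 ; 384 × 0.424 = 163 → 199
15–29: 996 × 0.964 = 960
30–44: 627 × 0.972 = 609
45–59: 384 × 0.945 = 363
60–74: 2168 × 0.947 = 2053
75+: 1082 × 0.935 + 2687 × 0.545 = 1012 + 1464 = 2476
→ [199, 960, 609, 363, 2053, 2476]
Total: 8460 → 6660; change = -1800; percentage change = -21.3%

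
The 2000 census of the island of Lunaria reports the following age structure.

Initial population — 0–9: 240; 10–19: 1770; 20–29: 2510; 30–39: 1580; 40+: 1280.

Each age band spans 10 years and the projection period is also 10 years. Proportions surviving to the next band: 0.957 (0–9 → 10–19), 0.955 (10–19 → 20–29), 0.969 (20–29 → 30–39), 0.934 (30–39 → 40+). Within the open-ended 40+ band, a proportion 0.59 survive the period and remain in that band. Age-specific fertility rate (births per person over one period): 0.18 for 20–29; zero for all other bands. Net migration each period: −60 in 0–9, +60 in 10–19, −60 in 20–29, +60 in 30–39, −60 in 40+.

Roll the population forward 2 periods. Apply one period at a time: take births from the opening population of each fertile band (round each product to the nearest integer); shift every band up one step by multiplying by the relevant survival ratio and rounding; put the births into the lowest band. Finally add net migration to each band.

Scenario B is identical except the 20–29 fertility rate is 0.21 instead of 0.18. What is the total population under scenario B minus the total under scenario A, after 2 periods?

121

Call the groups 1 to 5, youngest first.
Period 1:
Births: 2510 * 0.18 = 452
Group 2: 240 * 0.957 = 230
Group 3: 1770 * 0.955 = 1690
Group 4: 2510 * 0.969 = 2432
Group 5: 1580 * 0.934 + 1280 * 0.59 = 1476 + 755 = 2231
Net migration: Group 1 − 60 → 392; Group 2 + 60 → 290; Group 3 − 60 → 1630; Group 4 + 60 → 2492; Group 5 − 60 → 2171
→ [392, 290, 1630, 2492, 2171]
Period 2:
Births: 1630 * 0.18 = 293
Group 2: 392 * 0.957 = 375
Group 3: 290 * 0.955 = 277
Group 4: 1630 * 0.969 = 1579
Group 5: 2492 * 0.934 + 2171 * 0.59 = 2328 + 1281 = 3609
Net migration: Group 1 − 60 → 233; Group 2 + 60 → 435; Group 3 − 60 → 217; Group 4 + 60 → 1639; Group 5 − 60 → 3549
→ [233, 435, 217, 1639, 3549]
Scenario A total after 2 periods: 6073
Scenario B projection —
Period 1:
Births: 2510 * 0.21 = 527
Group 2: 240 * 0.957 = 230
Group 3: 1770 * 0.955 = 1690
Group 4: 2510 * 0.969 = 2432
Group 5: 1580 * 0.934 + 1280 * 0.59 = 1476 + 755 = 2231
Net migration: Group 1 − 60 → 467; Group 2 + 60 → 290; Group 3 − 60 → 1630; Group 4 + 60 → 2492; Group 5 − 60 → 2171
→ [467, 290, 1630, 2492, 2171]
Period 2:
Births: 1630 * 0.21 = 342
Group 2: 467 * 0.957 = 447
Group 3: 290 * 0.955 = 277
Group 4: 1630 * 0.969 = 1579
Group 5: 2492 * 0.934 + 2171 * 0.59 = 2328 + 1281 = 3609
Net migration: Group 1 − 60 → 282; Group 2 + 60 → 507; Group 3 − 60 → 217; Group 4 + 60 → 1639; Group 5 − 60 → 3549
→ [282, 507, 217, 1639, 3549]
Scenario B total after 2 periods: 6194
Difference B − A = 6194 − 6073 = 121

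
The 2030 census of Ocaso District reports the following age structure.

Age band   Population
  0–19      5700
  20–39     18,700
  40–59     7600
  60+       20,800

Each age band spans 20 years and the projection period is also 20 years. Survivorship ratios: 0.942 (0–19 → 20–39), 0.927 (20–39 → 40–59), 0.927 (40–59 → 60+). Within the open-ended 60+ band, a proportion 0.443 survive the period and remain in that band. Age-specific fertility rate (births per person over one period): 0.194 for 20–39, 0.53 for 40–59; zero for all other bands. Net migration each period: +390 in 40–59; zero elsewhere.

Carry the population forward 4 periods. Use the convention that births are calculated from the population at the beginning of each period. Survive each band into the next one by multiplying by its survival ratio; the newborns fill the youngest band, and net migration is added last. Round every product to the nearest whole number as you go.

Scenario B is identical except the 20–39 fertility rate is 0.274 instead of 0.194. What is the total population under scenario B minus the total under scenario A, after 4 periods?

4082

Let group 1 be 0–19 through group 4 = 60+.
— Period 1 —
Births: 18700 * 0.194 = 3628 ; 7600 * 0.53 = 4028 ⇒ total 7656
Group 2: 5700 * 0.942 = 5369
Group 3: 18700 * 0.927 = 17335
Group 4: 7600 * 0.927 + 20800 * 0.443 = 7045 + 9214 = 16259
Net migration: Group 3 + 390 → 17725
Population now: 0–19=7656, 20–39=5369, 40–59=17725, 60+=16259
— Period 2 —
Births: 5369 * 0.194 = 1042 ; 17725 * 0.53 = 9394 ⇒ total 10436
Group 2: 7656 * 0.942 = 7212
Group 3: 5369 * 0.927 = 4977
Group 4: 17725 * 0.927 + 16259 * 0.443 = 16431 + 7203 = 23634
Net migration: Group 3 + 390 → 5367
Population now: 0–19=10436, 20–39=7212, 40–59=5367, 60+=23634
— Period 3 —
Births: 7212 * 0.194 = 1399 ; 5367 * 0.53 = 2845 ⇒ total 4244
Group 2: 10436 * 0.942 = 9831
Group 3: 7212 * 0.927 = 6686
Group 4: 5367 * 0.927 + 23634 * 0.443 = 4975 + 10470 = 15445
Net migration: Group 3 + 390 → 7076
Population now: 0–19=4244, 20–39=9831, 40–59=7076, 60+=15445
— Period 4 —
Births: 9831 * 0.194 = 1907 ; 7076 * 0.53 = 3750 ⇒ total 5657
Group 2: 4244 * 0.942 = 3998
Group 3: 9831 * 0.927 = 9113
Group 4: 7076 * 0.927 + 15445 * 0.443 = 6559 + 6842 = 13401
Net migration: Group 3 + 390 → 9503
Population now: 0–19=5657, 20–39=3998, 40–59=9503, 60+=13401
Scenario A total after 4 periods: 32559
Scenario B projection —
— Period 1 —
Births: 18700 * 0.274 = 5124 ; 7600 * 0.53 = 4028 ⇒ total 9152
Group 2: 5700 * 0.942 = 5369
Group 3: 18700 * 0.927 = 17335
Group 4: 7600 * 0.927 + 20800 * 0.443 = 7045 + 9214 = 16259
Net migration: Group 3 + 390 → 17725
Population now: 0–19=9152, 20–39=5369, 40–59=17725, 60+=16259
— Period 2 —
Births: 5369 * 0.274 = 1471 ; 17725 * 0.53 = 9394 ⇒ total 10865
Group 2: 9152 * 0.942 = 8621
Group 3: 5369 * 0.927 = 4977
Group 4: 17725 * 0.927 + 16259 * 0.443 = 16431 + 7203 = 23634
Net migration: Group 3 + 390 → 5367
Population now: 0–19=10865, 20–39=8621, 40–59=5367, 60+=23634
— Period 3 —
Births: 8621 * 0.274 = 2362 ; 5367 * 0.53 = 2845 ⇒ total 5207
Group 2: 10865 * 0.942 = 10235
Group 3: 8621 * 0.927 = 7992
Group 4: 5367 * 0.927 + 23634 * 0.443 = 4975 + 10470 = 15445
Net migration: Group 3 + 390 → 8382
Population now: 0–19=5207, 20–39=10235, 40–59=8382, 60+=15445
— Period 4 —
Births: 10235 * 0.274 = 2804 ; 8382 * 0.53 = 4442 ⇒ total 7246
Group 2: 5207 * 0.942 = 4905
Group 3: 10235 * 0.927 = 9488
Group 4: 8382 * 0.927 + 15445 * 0.443 = 7770 + 6842 = 14612
Net migration: Group 3 + 390 → 9878
Population now: 0–19=7246, 20–39=4905, 40–59=9878, 60+=14612
Scenario B total after 4 periods: 36641
Difference B − A = 36641 − 32559 = 4082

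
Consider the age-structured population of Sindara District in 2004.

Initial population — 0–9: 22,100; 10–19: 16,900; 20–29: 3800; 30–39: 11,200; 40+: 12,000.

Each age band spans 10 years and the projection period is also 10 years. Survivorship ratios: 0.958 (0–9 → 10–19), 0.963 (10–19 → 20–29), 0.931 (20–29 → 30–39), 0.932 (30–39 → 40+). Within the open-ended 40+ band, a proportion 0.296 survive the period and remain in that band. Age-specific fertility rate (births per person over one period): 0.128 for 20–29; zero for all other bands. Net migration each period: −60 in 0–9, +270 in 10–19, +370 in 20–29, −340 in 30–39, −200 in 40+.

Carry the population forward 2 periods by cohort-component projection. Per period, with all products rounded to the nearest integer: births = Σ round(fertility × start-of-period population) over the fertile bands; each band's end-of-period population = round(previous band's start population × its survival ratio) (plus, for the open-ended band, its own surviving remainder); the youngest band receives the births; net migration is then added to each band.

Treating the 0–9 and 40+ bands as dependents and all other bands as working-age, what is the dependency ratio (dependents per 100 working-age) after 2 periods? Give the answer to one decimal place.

24.2

— Period 1 —
Births: 3800 * 0.128 = 486
10–19: 22100 * 0.958 = 21172
20–29: 16900 * 0.963 = 16275
30–39: 3800 * 0.931 = 3538
40+: 11200 * 0.932 + 12000 * 0.296 = 10438 + 3552 = 13990
Net migration: 0–9 − 60 → 426; 10–19 + 270 → 21442; 20–29 + 370 → 16645; 30–39 − 340 → 3198; 40+ − 200 → 13790
→ [426, 21442, 16645, 3198, 13790]
— Period 2 —
Births: 16645 * 0.128 = 2131
10–19: 426 * 0.958 = 408
20–29: 21442 * 0.963 = 20649
30–39: 16645 * 0.931 = 15496
40+: 3198 * 0.932 + 13790 * 0.296 = 2981 + 4082 = 7063
Net migration: 0–9 − 60 → 2071; 10–19 + 270 → 678; 20–29 + 370 → 21019; 30–39 − 340 → 15156; 40+ − 200 → 6863
→ [2071, 678, 21019, 15156, 6863]
Dependents (band 0–9 + band 40+) = 2071 + 6863 = 8934; working-age = 36853; ratio = 8934/36853 × 100 = 24.2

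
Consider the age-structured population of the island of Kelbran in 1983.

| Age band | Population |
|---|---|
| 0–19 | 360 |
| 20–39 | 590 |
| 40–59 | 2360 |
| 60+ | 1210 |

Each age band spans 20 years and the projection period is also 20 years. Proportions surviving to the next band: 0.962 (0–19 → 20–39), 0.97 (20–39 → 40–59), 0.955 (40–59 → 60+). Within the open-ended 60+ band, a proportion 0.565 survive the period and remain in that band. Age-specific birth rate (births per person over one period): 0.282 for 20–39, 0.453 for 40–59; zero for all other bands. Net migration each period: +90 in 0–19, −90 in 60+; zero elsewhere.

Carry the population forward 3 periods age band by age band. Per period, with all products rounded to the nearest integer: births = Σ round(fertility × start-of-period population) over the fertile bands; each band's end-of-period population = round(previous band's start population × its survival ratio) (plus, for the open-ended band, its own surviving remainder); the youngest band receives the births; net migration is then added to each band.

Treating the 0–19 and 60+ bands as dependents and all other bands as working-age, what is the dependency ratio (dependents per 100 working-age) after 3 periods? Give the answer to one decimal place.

120.0

Numbering the groups 1..4 from youngest to oldest:
After projecting period 1:
Births: 590 * 0.282 = 166 ; 2360 * 0.453 = 1069 — total 1235
Group 2: 360 * 0.962 = 346
Group 3: 590 * 0.97 = 572
Group 4: 2360 * 0.955 + 1210 * 0.565 = 2254 + 684 = 2938
Net migration: Group 1 + 90 → 1325; Group 4 − 90 → 2848
End of period: [1325, 346, 572, 2848]
After projecting period 2:
Births: 346 * 0.282 = 98 ; 572 * 0.453 = 259 — total 357
Group 2: 1325 * 0.962 = 1275
Group 3: 346 * 0.97 = 336
Group 4: 572 * 0.955 + 2848 * 0.565 = 546 + 1609 = 2155
Net migration: Group 1 + 90 → 447; Group 4 − 90 → 2065
End of period: [447, 1275, 336, 2065]
After projecting period 3:
Births: 1275 * 0.282 = 360 ; 336 * 0.453 = 152 — total 512
Group 2: 447 * 0.962 = 430
Group 3: 1275 * 0.97 = 1237
Group 4: 336 * 0.955 + 2065 * 0.565 = 321 + 1167 = 1488
Net migration: Group 1 + 90 → 602; Group 4 − 90 → 1398
End of period: [602, 430, 1237, 1398]
Dependents (band 0–19 + band 60+) = 602 + 1398 = 2000; working-age = 1667; ratio = 2000/1667 × 100 = 120.0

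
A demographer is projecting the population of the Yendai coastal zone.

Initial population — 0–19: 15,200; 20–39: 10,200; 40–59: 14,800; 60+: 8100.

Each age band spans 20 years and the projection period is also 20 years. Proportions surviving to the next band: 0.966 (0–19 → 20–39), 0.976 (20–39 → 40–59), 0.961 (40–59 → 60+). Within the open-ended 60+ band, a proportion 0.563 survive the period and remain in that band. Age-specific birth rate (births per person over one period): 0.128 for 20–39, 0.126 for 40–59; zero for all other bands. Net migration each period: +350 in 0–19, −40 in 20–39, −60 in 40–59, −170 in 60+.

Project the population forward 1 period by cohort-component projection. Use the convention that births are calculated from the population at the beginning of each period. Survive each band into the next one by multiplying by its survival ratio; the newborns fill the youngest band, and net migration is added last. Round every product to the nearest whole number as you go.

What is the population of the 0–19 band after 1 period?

3521

Period 1.
Births: 10200 × 0.128 = 1306 ; 14800 × 0.126 = 1865 — total 3171
20–39: 15200 × 0.966 = 14683
40–59: 10200 × 0.976 = 9955
60+: 14800 × 0.961 + 8100 × 0.563 = 14223 + 4560 = 18783
Net migration: 0–19 + 350 → 3521; 20–39 − 40 → 14643; 40–59 − 60 → 9895; 60+ − 170 → 18613
Giving 3521 / 14643 / 9895 / 18613.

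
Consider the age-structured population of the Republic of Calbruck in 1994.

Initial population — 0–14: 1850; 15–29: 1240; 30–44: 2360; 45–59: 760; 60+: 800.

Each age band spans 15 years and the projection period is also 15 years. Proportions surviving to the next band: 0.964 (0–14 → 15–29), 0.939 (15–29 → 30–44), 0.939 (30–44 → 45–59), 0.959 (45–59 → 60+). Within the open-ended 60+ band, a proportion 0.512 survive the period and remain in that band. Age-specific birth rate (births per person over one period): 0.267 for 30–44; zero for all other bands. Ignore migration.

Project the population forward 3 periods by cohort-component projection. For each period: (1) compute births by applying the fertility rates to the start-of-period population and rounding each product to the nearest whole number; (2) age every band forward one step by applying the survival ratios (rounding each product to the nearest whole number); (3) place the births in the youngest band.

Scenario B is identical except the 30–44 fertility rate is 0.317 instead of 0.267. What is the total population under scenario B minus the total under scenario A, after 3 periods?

(Groups numbered youngest = 1 to oldest = 5.)
[period 1]
Births: 2360 × 0.267 = 630
Group 2: 1850 × 0.964 = 1783
Group 3: 1240 × 0.939 = 1164
Group 4: 2360 × 0.939 = 2216
Group 5: 760 × 0.959 + 800 × 0.512 = 729 + 410 = 1139
Giving 630 / 1783 / 1164 / 2216 / 1139.
[period 2]
Births: 1164 × 0.267 = 311
Group 2: 630 × 0.964 = 607
Group 3: 1783 × 0.939 = 1674
Group 4: 1164 × 0.939 = 1093
Group 5: 2216 × 0.959 + 1139 × 0.512 = 2125 + 583 = 2708
Giving 311 / 607 / 1674 / 1093 / 2708.
[period 3]
Births: 1674 × 0.267 = 447
Group 2: 311 × 0.964 = 300
Group 3: 607 × 0.939 = 570
Group 4: 1674 × 0.939 = 1572
Group 5: 1093 × 0.959 + 2708 × 0.512 = 1048 + 1386 = 2434
Giving 447 / 300 / 570 / 1572 / 2434.
Scenario A total after 3 periods: 5323
Scenario B projection —
[period 1]
Births: 2360 × 0.317 = 748
Group 2: 1850 × 0.964 = 1783
Group 3: 1240 × 0.939 = 1164
Group 4: 2360 × 0.939 = 2216
Group 5: 760 × 0.959 + 800 × 0.512 = 729 + 410 = 1139
Giving 748 / 1783 / 1164 / 2216 / 1139.
[period 2]
Births: 1164 × 0.317 = 369
Group 2: 748 × 0.964 = 721
Group 3: 1783 × 0.939 = 1674
Group 4: 1164 × 0.939 = 1093
Group 5: 2216 × 0.959 + 1139 × 0.512 = 2125 + 583 = 2708
Giving 369 / 721 / 1674 / 1093 / 2708.
[period 3]
Births: 1674 × 0.317 = 531
Group 2: 369 × 0.964 = 356
Group 3: 721 × 0.939 = 677
Group 4: 1674 × 0.939 = 1572
Group 5: 1093 × 0.959 + 2708 × 0.512 = 1048 + 1386 = 2434
Giving 531 / 356 / 677 / 1572 / 2434.
Scenario B total after 3 periods: 5570
Difference B − A = 5570 − 5323 = 247

247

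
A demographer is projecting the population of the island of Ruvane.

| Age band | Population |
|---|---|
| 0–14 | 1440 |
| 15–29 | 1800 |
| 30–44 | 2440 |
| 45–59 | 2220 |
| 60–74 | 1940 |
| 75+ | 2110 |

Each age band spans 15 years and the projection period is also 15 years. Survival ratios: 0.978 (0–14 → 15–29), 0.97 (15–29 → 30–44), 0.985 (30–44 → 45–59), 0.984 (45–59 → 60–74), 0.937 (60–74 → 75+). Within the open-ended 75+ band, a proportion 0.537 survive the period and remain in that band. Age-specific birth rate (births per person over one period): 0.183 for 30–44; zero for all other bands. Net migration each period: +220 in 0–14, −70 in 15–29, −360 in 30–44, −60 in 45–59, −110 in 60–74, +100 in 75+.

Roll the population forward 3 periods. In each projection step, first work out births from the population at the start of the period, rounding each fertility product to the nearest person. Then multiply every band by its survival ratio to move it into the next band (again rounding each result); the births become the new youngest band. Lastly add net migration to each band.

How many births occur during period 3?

172

After projecting period 1:
Births: 2440 * 0.183 = 447
15–29: 1440 * 0.978 = 1408
30–44: 1800 * 0.97 = 1746
45–59: 2440 * 0.985 = 2403
60–74: 2220 * 0.984 = 2184
75+: 1940 * 0.937 + 2110 * 0.537 = 1818 + 1133 = 2951
Net migration: 0–14 + 220 → 667; 15–29 − 70 → 1338; 30–44 − 360 → 1386; 45–59 − 60 → 2343; 60–74 − 110 → 2074; 75+ + 100 → 3051
Population now: 0–14=667, 15–29=1338, 30–44=1386, 45–59=2343, 60–74=2074, 75+=3051
After projecting period 2:
Births: 1386 * 0.183 = 254
15–29: 667 * 0.978 = 652
30–44: 1338 * 0.97 = 1298
45–59: 1386 * 0.985 = 1365
60–74: 2343 * 0.984 = 2306
75+: 2074 * 0.937 + 3051 * 0.537 = 1943 + 1638 = 3581
Net migration: 0–14 + 220 → 474; 15–29 − 70 → 582; 30–44 − 360 → 938; 45–59 − 60 → 1305; 60–74 − 110 → 2196; 75+ + 100 → 3681
Population now: 0–14=474, 15–29=582, 30–44=938, 45–59=1305, 60–74=2196, 75+=3681
After projecting period 3:
Births: 938 * 0.183 = 172
15–29: 474 * 0.978 = 464
30–44: 582 * 0.97 = 565
45–59: 938 * 0.985 = 924
60–74: 1305 * 0.984 = 1284
75+: 2196 * 0.937 + 3681 * 0.537 = 2058 + 1977 = 4035
Net migration: 0–14 + 220 → 392; 15–29 − 70 → 394; 30–44 − 360 → 205; 45–59 − 60 → 864; 60–74 − 110 → 1174; 75+ + 100 → 4135
Population now: 0–14=392, 15–29=394, 30–44=205, 45–59=864, 60–74=1174, 75+=4135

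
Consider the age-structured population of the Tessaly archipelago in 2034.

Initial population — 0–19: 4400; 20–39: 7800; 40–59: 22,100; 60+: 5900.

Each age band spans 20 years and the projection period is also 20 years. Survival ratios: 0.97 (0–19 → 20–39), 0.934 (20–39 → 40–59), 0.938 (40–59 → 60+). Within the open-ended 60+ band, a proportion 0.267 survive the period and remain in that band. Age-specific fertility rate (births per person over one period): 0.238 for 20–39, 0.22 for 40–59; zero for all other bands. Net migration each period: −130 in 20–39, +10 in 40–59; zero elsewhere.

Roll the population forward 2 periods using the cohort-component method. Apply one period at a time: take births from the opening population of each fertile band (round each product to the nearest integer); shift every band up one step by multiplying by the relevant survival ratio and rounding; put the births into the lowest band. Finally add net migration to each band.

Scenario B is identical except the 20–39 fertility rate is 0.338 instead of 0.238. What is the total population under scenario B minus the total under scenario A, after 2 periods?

1171

(Bands numbered youngest = 1 to oldest = 4.)
Period 1.
Births: 7800 × 0.238 = 1856 ; 22100 × 0.22 = 4862 — total 6718
Band 2: 4400 × 0.97 = 4268
Band 3: 7800 × 0.934 = 7285
Band 4: 22100 × 0.938 + 5900 × 0.267 = 20730 + 1575 = 22305
Net migration: Band 2 − 130 → 4138; Band 3 + 10 → 7295
→ [6718, 4138, 7295, 22305]
Period 2.
Births: 4138 × 0.238 = 985 ; 7295 × 0.22 = 1605 — total 2590
Band 2: 6718 × 0.97 = 6516
Band 3: 4138 × 0.934 = 3865
Band 4: 7295 × 0.938 + 22305 × 0.267 = 6843 + 5955 = 12798
Net migration: Band 2 − 130 → 6386; Band 3 + 10 → 3875
→ [2590, 6386, 3875, 12798]
Scenario A total after 2 periods: 25649
Scenario B projection —
Period 1.
Births: 7800 × 0.338 = 2636 ; 22100 × 0.22 = 4862 — total 7498
Band 2: 4400 × 0.97 = 4268
Band 3: 7800 × 0.934 = 7285
Band 4: 22100 × 0.938 + 5900 × 0.267 = 20730 + 1575 = 22305
Net migration: Band 2 − 130 → 4138; Band 3 + 10 → 7295
→ [7498, 4138, 7295, 22305]
Period 2.
Births: 4138 × 0.338 = 1399 ; 7295 × 0.22 = 1605 — total 3004
Band 2: 7498 × 0.97 = 7273
Band 3: 4138 × 0.934 = 3865
Band 4: 7295 × 0.938 + 22305 × 0.267 = 6843 + 5955 = 12798
Net migration: Band 2 − 130 → 7143; Band 3 + 10 → 3875
→ [3004, 7143, 3875, 12798]
Scenario B total after 2 periods: 26820
Difference B − A = 26820 − 25649 = 1171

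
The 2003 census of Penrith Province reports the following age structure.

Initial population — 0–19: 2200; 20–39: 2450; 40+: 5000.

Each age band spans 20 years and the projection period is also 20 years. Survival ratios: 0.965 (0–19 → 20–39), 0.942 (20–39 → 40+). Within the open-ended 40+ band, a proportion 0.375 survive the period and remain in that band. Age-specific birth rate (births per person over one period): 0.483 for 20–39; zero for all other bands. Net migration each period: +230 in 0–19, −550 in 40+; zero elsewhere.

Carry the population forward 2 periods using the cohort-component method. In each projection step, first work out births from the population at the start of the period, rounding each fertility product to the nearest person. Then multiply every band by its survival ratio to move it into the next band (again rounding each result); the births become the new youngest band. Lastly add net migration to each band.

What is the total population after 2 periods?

(Groups numbered youngest = 1 to oldest = 3.)
Period 1.
Births: 2450 × 0.483 = 1183
Group 2: 2200 × 0.965 = 2123
Group 3: 2450 × 0.942 + 5000 × 0.375 = 2308 + 1875 = 4183
Net migration: Group 1 + 230 → 1413; Group 3 − 550 → 3633
Population now: 0–19=1413, 20–39=2123, 40+=3633
Period 2.
Births: 2123 × 0.483 = 1025
Group 2: 1413 × 0.965 = 1364
Group 3: 2123 × 0.942 + 3633 × 0.375 = 2000 + 1362 = 3362
Net migration: Group 1 + 230 → 1255; Group 3 − 550 → 2812
Population now: 0–19=1255, 20–39=1364, 40+=2812
Total after period 2: 1255 + 1364 + 2812 = 5431

5431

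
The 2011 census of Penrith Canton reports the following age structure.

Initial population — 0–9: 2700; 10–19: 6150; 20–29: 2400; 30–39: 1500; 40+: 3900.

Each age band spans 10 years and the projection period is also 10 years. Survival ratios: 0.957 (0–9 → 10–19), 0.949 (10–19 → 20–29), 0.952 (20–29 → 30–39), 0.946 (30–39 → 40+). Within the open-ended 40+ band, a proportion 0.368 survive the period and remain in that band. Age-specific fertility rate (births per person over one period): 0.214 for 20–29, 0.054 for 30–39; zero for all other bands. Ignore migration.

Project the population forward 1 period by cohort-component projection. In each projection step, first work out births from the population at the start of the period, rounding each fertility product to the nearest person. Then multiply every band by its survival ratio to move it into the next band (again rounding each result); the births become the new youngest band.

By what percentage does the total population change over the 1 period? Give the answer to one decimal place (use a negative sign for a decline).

Period 1.
Births: 2400 * 0.214 = 514 ; 1500 * 0.054 = 81 ⇒ total 595
10–19: 2700 * 0.957 = 2584
20–29: 6150 * 0.949 = 5836
30–39: 2400 * 0.952 = 2285
40+: 1500 * 0.946 + 3900 * 0.368 = 1419 + 1435 = 2854
Population now: 0–9=595, 10–19=2584, 20–29=5836, 30–39=2285, 40+=2854
Total: 16650 → 14154; change = -2496; percentage change = -15.0%

-15.0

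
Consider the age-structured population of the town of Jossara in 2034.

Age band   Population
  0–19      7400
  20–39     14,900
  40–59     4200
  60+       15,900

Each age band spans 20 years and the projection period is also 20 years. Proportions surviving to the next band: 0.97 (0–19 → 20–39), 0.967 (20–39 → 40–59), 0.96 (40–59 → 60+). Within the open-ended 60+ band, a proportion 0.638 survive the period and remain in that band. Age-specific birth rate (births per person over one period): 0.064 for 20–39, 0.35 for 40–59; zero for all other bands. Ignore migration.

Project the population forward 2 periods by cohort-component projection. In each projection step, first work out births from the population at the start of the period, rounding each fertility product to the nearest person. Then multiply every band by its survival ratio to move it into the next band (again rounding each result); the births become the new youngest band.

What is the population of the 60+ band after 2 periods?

22876

— Period 1 —
Births: 14900 × 0.064 = 954  |  4200 × 0.35 = 1470 → total 2424
20–39: 7400 × 0.97 = 7178
40–59: 14900 × 0.967 = 14408
60+: 4200 × 0.96 + 15900 × 0.638 = 4032 + 10144 = 14176
End of period: [2424, 7178, 14408, 14176]
— Period 2 —
Births: 7178 × 0.064 = 459  |  14408 × 0.35 = 5043 → total 5502
20–39: 2424 × 0.97 = 2351
40–59: 7178 × 0.967 = 6941
60+: 14408 × 0.96 + 14176 × 0.638 = 13832 + 9044 = 22876
End of period: [5502, 2351, 6941, 22876]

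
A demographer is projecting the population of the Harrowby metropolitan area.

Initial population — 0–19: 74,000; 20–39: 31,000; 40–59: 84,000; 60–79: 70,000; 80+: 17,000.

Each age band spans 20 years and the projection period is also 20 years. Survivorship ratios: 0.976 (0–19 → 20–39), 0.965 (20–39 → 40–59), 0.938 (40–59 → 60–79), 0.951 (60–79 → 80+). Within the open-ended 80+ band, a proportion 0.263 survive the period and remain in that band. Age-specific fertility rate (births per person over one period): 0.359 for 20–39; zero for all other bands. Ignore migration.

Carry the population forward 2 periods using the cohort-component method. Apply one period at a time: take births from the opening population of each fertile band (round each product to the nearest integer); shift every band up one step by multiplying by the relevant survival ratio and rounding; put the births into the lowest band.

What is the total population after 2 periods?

Numbering the bands 1..5 from youngest to oldest:
— Period 1 —
Births: 31000 * 0.359 = 11129
Band 2: 74000 * 0.976 = 72224
Band 3: 31000 * 0.965 = 29915
Band 4: 84000 * 0.938 = 78792
Band 5: 70000 * 0.951 + 17000 * 0.263 = 66570 + 4471 = 71041
→ [11129, 72224, 29915, 78792, 71041]
— Period 2 —
Births: 72224 * 0.359 = 25928
Band 2: 11129 * 0.976 = 10862
Band 3: 72224 * 0.965 = 69696
Band 4: 29915 * 0.938 = 28060
Band 5: 78792 * 0.951 + 71041 * 0.263 = 74931 + 18684 = 93615
→ [25928, 10862, 69696, 28060, 93615]
Total after period 2: 25928 + 10862 + 69696 + 28060 + 93615 = 228161

228161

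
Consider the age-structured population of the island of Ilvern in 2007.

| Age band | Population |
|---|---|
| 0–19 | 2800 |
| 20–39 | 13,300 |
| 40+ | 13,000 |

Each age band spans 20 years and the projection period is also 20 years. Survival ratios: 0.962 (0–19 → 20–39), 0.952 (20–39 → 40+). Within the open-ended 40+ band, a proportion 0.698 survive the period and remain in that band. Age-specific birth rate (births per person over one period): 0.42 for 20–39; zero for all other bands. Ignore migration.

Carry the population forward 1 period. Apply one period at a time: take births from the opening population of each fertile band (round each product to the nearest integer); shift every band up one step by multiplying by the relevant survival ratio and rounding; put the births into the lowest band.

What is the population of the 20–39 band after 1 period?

2694

Call the bands 1 to 3, youngest first.
Period 1.
Births: 13300 * 0.42 = 5586
Band 2: 2800 * 0.962 = 2694
Band 3: 13300 * 0.952 + 13000 * 0.698 = 12662 + 9074 = 21736
Population now: 0–19=5586, 20–39=2694, 40+=21736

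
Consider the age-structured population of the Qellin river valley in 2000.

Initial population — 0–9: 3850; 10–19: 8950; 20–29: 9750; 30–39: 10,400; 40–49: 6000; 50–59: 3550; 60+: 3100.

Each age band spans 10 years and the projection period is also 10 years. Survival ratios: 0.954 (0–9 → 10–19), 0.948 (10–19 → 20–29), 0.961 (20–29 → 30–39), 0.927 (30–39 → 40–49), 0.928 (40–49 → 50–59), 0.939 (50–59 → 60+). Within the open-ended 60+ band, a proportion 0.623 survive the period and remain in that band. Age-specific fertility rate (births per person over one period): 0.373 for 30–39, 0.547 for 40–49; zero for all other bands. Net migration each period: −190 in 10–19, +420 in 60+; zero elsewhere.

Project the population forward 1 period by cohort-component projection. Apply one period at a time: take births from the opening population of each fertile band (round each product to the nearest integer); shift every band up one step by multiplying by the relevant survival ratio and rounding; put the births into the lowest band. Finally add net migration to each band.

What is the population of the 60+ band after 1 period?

5684

(Groups numbered youngest = 1 to oldest = 7.)
After projecting period 1:
Births: 10400 * 0.373 = 3879  |  6000 * 0.547 = 3282 ⇒ total 7161
Group 2: 3850 * 0.954 = 3673
Group 3: 8950 * 0.948 = 8485
Group 4: 9750 * 0.961 = 9370
Group 5: 10400 * 0.927 = 9641
Group 6: 6000 * 0.928 = 5568
Group 7: 3550 * 0.939 + 3100 * 0.623 = 3333 + 1931 = 5264
Net migration: Group 2 − 190 → 3483; Group 7 + 420 → 5684
Giving 7161 / 3483 / 8485 / 9370 / 9641 / 5568 / 5684.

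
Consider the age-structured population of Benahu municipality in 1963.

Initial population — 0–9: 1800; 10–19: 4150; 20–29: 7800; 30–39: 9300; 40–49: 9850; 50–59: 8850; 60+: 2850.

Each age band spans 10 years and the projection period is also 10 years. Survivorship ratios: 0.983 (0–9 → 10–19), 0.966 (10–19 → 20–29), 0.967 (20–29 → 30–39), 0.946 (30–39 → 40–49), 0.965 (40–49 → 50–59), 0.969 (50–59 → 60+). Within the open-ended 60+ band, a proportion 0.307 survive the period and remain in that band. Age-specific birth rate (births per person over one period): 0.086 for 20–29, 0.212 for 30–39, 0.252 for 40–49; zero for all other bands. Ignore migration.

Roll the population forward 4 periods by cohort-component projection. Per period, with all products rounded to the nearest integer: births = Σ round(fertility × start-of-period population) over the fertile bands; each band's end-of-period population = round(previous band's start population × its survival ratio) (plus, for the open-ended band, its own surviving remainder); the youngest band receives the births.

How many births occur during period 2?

4161

[period 1]
Births: 7800 * 0.086 = 671, 9300 * 0.212 = 1972, 9850 * 0.252 = 2482 → total 5125
10–19: 1800 * 0.983 = 1769
20–29: 4150 * 0.966 = 4009
30–39: 7800 * 0.967 = 7543
40–49: 9300 * 0.946 = 8798
50–59: 9850 * 0.965 = 9505
60+: 8850 * 0.969 + 2850 * 0.307 = 8576 + 875 = 9451
Population now: 0–9=5125, 10–19=1769, 20–29=4009, 30–39=7543, 40–49=8798, 50–59=9505, 60+=9451
[period 2]
Births: 4009 * 0.086 = 345, 7543 * 0.212 = 1599, 8798 * 0.252 = 2217 → total 4161
10–19: 5125 * 0.983 = 5038
20–29: 1769 * 0.966 = 1709
30–39: 4009 * 0.967 = 3877
40–49: 7543 * 0.946 = 7136
50–59: 8798 * 0.965 = 8490
60+: 9505 * 0.969 + 9451 * 0.307 = 9210 + 2901 = 12111
Population now: 0–9=4161, 10–19=5038, 20–29=1709, 30–39=3877, 40–49=7136, 50–59=8490, 60+=12111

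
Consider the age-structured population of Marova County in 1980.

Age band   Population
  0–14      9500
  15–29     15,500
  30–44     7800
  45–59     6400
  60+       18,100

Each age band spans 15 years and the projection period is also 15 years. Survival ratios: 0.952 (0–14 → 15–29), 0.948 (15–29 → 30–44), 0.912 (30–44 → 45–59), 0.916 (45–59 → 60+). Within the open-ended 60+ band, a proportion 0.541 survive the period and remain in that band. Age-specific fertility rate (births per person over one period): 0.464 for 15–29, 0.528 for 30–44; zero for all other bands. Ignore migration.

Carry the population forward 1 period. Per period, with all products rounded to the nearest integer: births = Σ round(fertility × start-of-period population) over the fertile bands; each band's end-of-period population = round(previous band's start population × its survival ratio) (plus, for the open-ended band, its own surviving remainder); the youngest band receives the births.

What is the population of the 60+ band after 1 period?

Numbering the groups 1..5 from youngest to oldest:
Period 1:
Births: 15500 × 0.464 = 7192 ; 7800 × 0.528 = 4118 → 11310
Group 2: 9500 × 0.952 = 9044
Group 3: 15500 × 0.948 = 14694
Group 4: 7800 × 0.912 = 7114
Group 5: 6400 × 0.916 + 18100 × 0.541 = 5862 + 9792 = 15654
Population now: 0–14=11310, 15–29=9044, 30–44=14694, 45–59=7114, 60+=15654

15654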